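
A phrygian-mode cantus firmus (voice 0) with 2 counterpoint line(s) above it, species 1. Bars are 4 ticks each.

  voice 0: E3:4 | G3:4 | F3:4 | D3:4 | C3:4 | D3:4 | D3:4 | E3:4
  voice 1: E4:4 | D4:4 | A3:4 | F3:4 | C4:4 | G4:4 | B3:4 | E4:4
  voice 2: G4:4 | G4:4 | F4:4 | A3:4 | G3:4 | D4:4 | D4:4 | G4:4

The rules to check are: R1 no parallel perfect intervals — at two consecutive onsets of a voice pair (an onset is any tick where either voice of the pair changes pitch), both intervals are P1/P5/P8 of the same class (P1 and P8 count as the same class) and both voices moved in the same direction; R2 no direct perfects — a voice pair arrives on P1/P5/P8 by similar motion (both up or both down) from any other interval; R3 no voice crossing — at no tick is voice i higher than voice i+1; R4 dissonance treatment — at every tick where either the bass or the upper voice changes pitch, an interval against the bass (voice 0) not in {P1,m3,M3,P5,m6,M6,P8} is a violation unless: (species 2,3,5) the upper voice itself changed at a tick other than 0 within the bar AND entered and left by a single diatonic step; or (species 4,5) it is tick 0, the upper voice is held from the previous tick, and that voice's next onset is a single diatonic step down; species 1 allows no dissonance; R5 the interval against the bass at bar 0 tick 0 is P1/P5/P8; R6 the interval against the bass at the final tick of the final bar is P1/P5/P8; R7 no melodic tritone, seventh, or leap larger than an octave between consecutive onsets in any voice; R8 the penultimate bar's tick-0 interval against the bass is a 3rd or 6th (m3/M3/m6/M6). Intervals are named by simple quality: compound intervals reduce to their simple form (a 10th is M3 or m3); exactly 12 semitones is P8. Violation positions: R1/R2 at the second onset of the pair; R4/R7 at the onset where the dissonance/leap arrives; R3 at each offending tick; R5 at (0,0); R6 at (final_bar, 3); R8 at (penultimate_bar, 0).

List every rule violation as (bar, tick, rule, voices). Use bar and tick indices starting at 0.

bar 0: v0=E3 v1=E4 v2=G4 downbeat m3
bar 1: v0=G3 v1=D4 v2=G4 downbeat P8
bar 2: v0=F3 v1=A3 v2=F4 downbeat P8
bar 3: v0=D3 v1=F3 v2=A3 downbeat P5
bar 4: v0=C3 v1=C4 v2=G3 downbeat P5
bar 5: v0=D3 v1=G4 v2=D4 downbeat P8
bar 6: v0=D3 v1=B3 v2=D4 downbeat P8
bar 7: v0=E3 v1=E4 v2=G4 downbeat m3
  -> R5 @ bar 0 tick 0 v(0, 2): opens on m3
  -> R1 @ bar 2 tick 0 v(0, 2): G3/G4 P8 -> F3/F4 P8 similar
  -> R2 @ bar 3 tick 0 v(0, 2): F3/F4 P8 -> D3/A3 P5 similar
  -> R1 @ bar 4 tick 0 v(0, 2): D3/A3 P5 -> C3/G3 P5 similar
  -> R3 @ bar 4 tick 0 v(1, 2): C4 above G3
  -> R3 @ bar 4 tick 1 v(1, 2): C4 above G3
  -> R3 @ bar 4 tick 2 v(1, 2): C4 above G3
  -> R3 @ bar 4 tick 3 v(1, 2): C4 above G3
  -> R2 @ bar 5 tick 0 v(0, 2): C3/G3 P5 -> D3/D4 P8 similar
  -> R3 @ bar 5 tick 0 v(1, 2): G4 above D4
  -> R4 @ bar 5 tick 0 v(0, 1): D3/G4 P4 untreated
  -> R3 @ bar 5 tick 1 v(1, 2): G4 above D4
  -> R3 @ bar 5 tick 2 v(1, 2): G4 above D4
  -> R3 @ bar 5 tick 3 v(1, 2): G4 above D4
  -> R8 @ bar 6 tick 0 v(0, 2): penult P8 not 3rd/6th
  -> R2 @ bar 7 tick 0 v(0, 1): D3/B3 M6 -> E3/E4 P8 similar
  -> R6 @ bar 7 tick 3 v(0, 2): closes on m3

(0, 0, R5, (0, 2))
(2, 0, R1, (0, 2))
(3, 0, R2, (0, 2))
(4, 0, R1, (0, 2))
(4, 0, R3, (1, 2))
(4, 1, R3, (1, 2))
(4, 2, R3, (1, 2))
(4, 3, R3, (1, 2))
(5, 0, R2, (0, 2))
(5, 0, R3, (1, 2))
(5, 0, R4, (0, 1))
(5, 1, R3, (1, 2))
(5, 2, R3, (1, 2))
(5, 3, R3, (1, 2))
(6, 0, R8, (0, 2))
(7, 0, R2, (0, 1))
(7, 3, R6, (0, 2))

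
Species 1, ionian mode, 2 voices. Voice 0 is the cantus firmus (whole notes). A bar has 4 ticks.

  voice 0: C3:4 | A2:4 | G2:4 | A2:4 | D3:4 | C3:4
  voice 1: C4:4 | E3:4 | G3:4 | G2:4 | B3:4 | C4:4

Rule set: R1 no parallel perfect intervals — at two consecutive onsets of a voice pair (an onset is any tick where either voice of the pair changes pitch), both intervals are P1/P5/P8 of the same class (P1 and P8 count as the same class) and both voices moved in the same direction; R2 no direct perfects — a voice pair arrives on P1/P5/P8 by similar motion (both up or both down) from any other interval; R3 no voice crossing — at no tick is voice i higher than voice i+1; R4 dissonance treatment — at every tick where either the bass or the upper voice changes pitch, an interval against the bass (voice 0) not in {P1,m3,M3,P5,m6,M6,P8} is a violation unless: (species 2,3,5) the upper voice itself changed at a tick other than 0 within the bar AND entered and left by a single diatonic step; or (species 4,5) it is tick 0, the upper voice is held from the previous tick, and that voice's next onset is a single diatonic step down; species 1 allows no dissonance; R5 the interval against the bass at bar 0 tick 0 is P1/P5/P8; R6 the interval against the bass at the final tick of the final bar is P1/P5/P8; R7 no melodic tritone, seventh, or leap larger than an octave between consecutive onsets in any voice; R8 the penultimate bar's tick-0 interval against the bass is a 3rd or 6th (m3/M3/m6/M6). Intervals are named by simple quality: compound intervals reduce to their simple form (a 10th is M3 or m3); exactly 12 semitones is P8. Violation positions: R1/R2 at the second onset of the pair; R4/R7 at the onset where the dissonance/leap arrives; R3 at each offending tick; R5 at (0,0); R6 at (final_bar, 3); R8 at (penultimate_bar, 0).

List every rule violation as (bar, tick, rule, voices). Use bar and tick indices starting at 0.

(1, 0, R2, (0, 1))
(3, 0, R3, (0, 1))
(3, 0, R4, (0, 1))
(3, 1, R3, (0, 1))
(3, 2, R3, (0, 1))
(3, 3, R3, (0, 1))
(4, 0, R7, (1,))

bar 0: v0=C3 v1=C4 downbeat P8
bar 1: v0=A2 v1=E3 downbeat P5
bar 2: v0=G2 v1=G3 downbeat P8
bar 3: v0=A2 v1=G2 downbeat M2
bar 4: v0=D3 v1=B3 downbeat M6
bar 5: v0=C3 v1=C4 downbeat P8
  -> R2 @ bar 1 tick 0 v(0, 1): C3/C4 P8 -> A2/E3 P5 similar
  -> R3 @ bar 3 tick 0 v(0, 1): A2 above G2
  -> R4 @ bar 3 tick 0 v(0, 1): A2/G2 M2 untreated
  -> R3 @ bar 3 tick 1 v(0, 1): A2 above G2
  -> R3 @ bar 3 tick 2 v(0, 1): A2 above G2
  -> R3 @ bar 3 tick 3 v(0, 1): A2 above G2
  -> R7 @ bar 4 tick 0 v(1,): G2->B3 leap 16st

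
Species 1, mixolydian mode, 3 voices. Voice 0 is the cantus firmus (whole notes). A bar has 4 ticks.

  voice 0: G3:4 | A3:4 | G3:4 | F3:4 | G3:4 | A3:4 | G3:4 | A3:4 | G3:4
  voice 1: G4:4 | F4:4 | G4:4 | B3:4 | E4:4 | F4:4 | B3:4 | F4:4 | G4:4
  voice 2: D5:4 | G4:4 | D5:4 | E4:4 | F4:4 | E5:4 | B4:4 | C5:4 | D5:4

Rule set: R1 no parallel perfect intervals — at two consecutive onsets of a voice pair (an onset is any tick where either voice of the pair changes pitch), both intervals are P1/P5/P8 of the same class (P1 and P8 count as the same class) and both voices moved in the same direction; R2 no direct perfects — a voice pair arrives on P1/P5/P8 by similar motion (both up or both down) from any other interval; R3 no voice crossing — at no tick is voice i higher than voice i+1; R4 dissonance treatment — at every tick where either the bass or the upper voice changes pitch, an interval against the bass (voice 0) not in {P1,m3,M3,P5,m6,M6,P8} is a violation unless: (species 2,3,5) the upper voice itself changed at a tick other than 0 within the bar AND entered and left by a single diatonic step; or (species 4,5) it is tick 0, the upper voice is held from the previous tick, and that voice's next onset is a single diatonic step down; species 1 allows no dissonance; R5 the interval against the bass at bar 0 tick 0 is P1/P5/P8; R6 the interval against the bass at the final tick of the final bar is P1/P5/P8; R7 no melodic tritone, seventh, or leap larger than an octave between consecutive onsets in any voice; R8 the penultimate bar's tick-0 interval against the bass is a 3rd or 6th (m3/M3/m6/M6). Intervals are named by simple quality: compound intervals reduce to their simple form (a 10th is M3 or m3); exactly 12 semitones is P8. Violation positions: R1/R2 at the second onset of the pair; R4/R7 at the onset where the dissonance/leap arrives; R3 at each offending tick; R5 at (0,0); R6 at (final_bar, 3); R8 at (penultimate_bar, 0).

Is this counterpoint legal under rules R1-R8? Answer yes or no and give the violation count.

No (13 violations)

bar 0: v0=G3 v1=G4 v2=D5 (P5)
bar 1: v0=A3 v1=F4 v2=G4 (m7)
bar 2: v0=G3 v1=G4 v2=D5 (P5)
bar 3: v0=F3 v1=B3 v2=E4 (M7)
bar 4: v0=G3 v1=E4 v2=F4 (m7)
bar 5: v0=A3 v1=F4 v2=E5 (P5)
bar 6: v0=G3 v1=B3 v2=B4 (M3)
bar 7: v0=A3 v1=F4 v2=C5 (m3)
bar 8: v0=G3 v1=G4 v2=D5 (P5)
  R4 @ bar1.0: A3/G4 m7 untreated
  R2 @ bar2.0: F4/G4 M2 -> G4/D5 P5 similar
  R4 @ bar3.0: F3/B3 TT untreated
  R4 @ bar3.0: F3/E4 M7 untreated
  R7 @ bar3.0: D5->E4 leap 10st
  R4 @ bar4.0: G3/F4 m7 untreated
  R2 @ bar5.0: G3/F4 m7 -> A3/E5 P5 similar
  R7 @ bar5.0: F4->E5 leap 11st
  R2 @ bar6.0: F4/E5 M7 -> B3/B4 P8 similar
  R7 @ bar6.0: F4->B3 leap 6st
  R2 @ bar7.0: B3/B4 P8 -> F4/C5 P5 similar
  R7 @ bar7.0: B3->F4 leap 6st
  R1 @ bar8.0: F4/C5 P5 -> G4/D5 P5 similar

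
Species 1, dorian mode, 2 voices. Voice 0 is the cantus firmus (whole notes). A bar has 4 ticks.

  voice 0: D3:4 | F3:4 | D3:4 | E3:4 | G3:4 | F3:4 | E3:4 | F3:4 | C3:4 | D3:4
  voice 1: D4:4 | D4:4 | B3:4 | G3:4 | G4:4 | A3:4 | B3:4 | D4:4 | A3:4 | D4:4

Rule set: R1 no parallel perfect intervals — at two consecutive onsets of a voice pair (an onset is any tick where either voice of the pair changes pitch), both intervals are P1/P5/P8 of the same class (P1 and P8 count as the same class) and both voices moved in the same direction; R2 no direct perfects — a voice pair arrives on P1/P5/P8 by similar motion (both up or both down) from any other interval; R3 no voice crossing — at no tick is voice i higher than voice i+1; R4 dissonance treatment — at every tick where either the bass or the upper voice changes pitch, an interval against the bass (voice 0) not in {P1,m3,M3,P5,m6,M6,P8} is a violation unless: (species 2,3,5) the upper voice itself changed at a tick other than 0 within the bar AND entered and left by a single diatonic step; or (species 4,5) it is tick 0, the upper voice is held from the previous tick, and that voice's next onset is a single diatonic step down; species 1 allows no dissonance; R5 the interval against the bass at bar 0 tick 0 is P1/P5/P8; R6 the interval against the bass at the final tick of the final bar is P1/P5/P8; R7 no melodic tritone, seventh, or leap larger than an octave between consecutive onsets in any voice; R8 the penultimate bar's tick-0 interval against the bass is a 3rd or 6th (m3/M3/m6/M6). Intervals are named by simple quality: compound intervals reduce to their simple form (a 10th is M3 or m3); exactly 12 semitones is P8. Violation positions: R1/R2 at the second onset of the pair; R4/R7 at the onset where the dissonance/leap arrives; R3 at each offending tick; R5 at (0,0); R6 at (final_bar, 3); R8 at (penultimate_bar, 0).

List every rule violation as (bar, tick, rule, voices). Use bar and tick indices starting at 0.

bar 0: v0=D3 v1=D4 downbeat P8
bar 1: v0=F3 v1=D4 downbeat M6
bar 2: v0=D3 v1=B3 downbeat M6
bar 3: v0=E3 v1=G3 downbeat m3
bar 4: v0=G3 v1=G4 downbeat P8
bar 5: v0=F3 v1=A3 downbeat M3
bar 6: v0=E3 v1=B3 downbeat P5
bar 7: v0=F3 v1=D4 downbeat M6
bar 8: v0=C3 v1=A3 downbeat M6
bar 9: v0=D3 v1=D4 downbeat P8
  -> R2 @ bar 4 tick 0 v(0, 1): E3/G3 m3 -> G3/G4 P8 similar
  -> R7 @ bar 5 tick 0 v(1,): G4->A3 leap 10st
  -> R2 @ bar 9 tick 0 v(0, 1): C3/A3 M6 -> D3/D4 P8 similar

(4, 0, R2, (0, 1))
(5, 0, R7, (1,))
(9, 0, R2, (0, 1))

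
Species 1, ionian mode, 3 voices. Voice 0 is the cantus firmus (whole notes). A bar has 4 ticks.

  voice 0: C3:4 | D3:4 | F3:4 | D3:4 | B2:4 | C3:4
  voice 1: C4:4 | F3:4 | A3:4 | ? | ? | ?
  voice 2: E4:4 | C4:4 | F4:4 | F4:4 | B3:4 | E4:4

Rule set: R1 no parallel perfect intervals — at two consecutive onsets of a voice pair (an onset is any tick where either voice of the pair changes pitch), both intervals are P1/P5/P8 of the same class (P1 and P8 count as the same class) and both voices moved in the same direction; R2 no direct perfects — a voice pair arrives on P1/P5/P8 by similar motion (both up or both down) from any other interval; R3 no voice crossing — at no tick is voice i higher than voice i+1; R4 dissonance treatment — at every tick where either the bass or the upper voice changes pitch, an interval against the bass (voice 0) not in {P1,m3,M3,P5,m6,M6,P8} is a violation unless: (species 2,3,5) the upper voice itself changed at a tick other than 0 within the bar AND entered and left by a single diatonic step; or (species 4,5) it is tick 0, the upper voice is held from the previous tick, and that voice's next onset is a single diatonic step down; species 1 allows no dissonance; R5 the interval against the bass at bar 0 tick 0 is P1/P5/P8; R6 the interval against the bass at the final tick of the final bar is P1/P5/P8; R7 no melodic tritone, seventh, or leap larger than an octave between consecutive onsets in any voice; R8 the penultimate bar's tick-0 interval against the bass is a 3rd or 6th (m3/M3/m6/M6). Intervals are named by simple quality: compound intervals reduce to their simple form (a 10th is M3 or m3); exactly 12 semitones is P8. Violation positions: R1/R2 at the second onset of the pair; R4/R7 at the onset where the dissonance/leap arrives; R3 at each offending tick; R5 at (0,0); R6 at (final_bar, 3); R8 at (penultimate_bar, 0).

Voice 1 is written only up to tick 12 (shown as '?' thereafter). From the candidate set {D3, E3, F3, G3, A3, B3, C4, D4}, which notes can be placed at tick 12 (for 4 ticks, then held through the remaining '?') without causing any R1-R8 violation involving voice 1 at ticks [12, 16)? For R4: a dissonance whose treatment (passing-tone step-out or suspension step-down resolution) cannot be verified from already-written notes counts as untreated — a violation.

D3: violates R2
E3: violates R4
F3: legal
G3: violates R4
A3: legal
B3: legal
C4: violates R4
D4: legal

{A3, B3, D4, F3}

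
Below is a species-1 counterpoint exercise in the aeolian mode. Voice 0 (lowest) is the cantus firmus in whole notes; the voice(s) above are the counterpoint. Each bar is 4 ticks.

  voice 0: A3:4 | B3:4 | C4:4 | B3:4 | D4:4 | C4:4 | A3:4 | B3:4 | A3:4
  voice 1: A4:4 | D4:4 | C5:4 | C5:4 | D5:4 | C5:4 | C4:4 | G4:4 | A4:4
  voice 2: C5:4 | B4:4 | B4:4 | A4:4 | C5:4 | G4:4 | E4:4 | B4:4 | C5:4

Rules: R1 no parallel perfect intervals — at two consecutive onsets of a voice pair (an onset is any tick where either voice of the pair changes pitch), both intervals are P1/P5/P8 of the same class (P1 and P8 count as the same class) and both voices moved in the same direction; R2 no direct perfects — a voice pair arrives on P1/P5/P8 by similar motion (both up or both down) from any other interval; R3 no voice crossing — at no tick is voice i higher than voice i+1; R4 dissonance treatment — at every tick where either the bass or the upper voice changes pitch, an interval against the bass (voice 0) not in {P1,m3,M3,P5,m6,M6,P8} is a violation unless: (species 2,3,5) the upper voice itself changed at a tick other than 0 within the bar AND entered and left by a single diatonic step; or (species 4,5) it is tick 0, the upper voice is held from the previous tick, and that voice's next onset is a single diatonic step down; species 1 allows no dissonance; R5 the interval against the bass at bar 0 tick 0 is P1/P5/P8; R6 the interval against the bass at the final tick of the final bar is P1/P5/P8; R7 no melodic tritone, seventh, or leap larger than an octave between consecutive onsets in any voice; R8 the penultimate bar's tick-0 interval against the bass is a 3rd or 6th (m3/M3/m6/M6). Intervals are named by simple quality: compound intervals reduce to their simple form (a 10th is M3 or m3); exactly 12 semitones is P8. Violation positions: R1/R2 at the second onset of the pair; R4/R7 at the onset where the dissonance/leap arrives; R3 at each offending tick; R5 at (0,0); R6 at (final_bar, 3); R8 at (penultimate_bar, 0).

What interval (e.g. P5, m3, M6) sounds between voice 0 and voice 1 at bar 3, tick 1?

voice 0=B3 voice 1=C5 -> m2

m2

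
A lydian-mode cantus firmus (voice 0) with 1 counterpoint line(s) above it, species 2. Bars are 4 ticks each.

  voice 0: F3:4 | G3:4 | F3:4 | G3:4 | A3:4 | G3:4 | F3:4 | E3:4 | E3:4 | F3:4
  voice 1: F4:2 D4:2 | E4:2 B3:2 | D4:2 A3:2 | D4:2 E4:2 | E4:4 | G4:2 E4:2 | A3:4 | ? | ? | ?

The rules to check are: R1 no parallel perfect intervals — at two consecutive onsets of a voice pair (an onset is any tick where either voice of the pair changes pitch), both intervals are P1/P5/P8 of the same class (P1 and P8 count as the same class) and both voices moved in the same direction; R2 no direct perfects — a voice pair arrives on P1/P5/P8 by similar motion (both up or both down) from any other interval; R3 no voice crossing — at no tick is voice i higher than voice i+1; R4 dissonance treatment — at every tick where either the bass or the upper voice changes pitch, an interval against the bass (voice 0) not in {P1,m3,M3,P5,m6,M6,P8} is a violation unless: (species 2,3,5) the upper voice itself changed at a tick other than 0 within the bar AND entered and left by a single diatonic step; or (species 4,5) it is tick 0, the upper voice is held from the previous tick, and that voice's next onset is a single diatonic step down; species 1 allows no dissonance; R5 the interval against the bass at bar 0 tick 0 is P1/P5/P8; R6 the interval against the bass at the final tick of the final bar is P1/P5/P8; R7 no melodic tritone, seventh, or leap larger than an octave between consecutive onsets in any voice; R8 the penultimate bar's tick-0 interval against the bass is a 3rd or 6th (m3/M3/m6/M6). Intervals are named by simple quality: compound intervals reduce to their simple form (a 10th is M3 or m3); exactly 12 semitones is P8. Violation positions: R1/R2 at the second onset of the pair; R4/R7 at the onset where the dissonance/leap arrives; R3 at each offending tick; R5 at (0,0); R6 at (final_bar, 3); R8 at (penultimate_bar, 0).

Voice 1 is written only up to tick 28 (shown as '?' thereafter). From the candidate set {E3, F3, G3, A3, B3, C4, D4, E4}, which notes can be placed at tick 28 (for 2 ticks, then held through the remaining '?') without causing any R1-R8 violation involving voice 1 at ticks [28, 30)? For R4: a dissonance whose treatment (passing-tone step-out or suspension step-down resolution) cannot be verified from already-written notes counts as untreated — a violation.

{B3, C4, E4, G3}

E3: violates R2
F3: violates R4
G3: legal
A3: violates R4
B3: legal
C4: legal
D4: violates R4
E4: legal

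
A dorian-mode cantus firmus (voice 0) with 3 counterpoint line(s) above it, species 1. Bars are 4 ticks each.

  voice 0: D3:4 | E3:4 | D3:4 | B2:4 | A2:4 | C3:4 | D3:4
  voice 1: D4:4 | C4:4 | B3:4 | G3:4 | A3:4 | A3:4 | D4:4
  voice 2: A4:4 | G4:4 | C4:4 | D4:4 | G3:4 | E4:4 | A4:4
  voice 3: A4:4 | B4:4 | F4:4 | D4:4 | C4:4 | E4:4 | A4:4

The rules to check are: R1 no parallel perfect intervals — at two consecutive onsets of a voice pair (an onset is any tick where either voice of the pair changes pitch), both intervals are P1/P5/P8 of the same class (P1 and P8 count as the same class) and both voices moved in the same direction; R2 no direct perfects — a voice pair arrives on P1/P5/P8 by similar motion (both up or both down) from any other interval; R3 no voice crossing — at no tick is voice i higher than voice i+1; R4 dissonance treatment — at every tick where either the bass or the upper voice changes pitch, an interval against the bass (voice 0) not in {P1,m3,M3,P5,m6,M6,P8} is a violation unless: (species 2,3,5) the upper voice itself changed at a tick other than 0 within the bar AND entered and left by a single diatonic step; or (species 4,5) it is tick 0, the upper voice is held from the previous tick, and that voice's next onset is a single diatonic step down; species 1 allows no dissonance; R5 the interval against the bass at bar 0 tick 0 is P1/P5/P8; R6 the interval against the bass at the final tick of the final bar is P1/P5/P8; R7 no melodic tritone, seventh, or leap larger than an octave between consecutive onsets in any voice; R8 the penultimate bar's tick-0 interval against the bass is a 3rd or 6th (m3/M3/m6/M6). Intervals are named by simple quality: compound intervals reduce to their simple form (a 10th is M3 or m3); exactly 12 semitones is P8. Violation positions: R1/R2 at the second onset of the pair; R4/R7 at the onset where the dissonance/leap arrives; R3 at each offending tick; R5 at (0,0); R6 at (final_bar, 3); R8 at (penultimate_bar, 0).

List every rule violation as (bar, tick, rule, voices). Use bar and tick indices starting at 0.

bar 0: v0=D3 v1=D4 v2=A4 v3=A4 downbeat P5
bar 1: v0=E3 v1=C4 v2=G4 v3=B4 downbeat P5
bar 2: v0=D3 v1=B3 v2=C4 v3=F4 downbeat m3
bar 3: v0=B2 v1=G3 v2=D4 v3=D4 downbeat m3
bar 4: v0=A2 v1=A3 v2=G3 v3=C4 downbeat m3
bar 5: v0=C3 v1=A3 v2=E4 v3=E4 downbeat M3
bar 6: v0=D3 v1=D4 v2=A4 v3=A4 downbeat P5
  -> R1 @ bar 1 tick 0 v(0, 3): D3/A4 P5 -> E3/B4 P5 similar
  -> R1 @ bar 1 tick 0 v(1, 2): D4/A4 P5 -> C4/G4 P5 similar
  -> R4 @ bar 2 tick 0 v(0, 2): D3/C4 m7 untreated
  -> R7 @ bar 2 tick 0 v(3,): B4->F4 leap 6st
  -> R2 @ bar 3 tick 0 v(1, 3): B3/F4 TT -> G3/D4 P5 similar
  -> R3 @ bar 4 tick 0 v(1, 2): A3 above G3
  -> R4 @ bar 4 tick 0 v(0, 2): A2/G3 m7 untreated
  -> R3 @ bar 4 tick 1 v(1, 2): A3 above G3
  -> R3 @ bar 4 tick 2 v(1, 2): A3 above G3
  -> R3 @ bar 4 tick 3 v(1, 2): A3 above G3
  -> R2 @ bar 5 tick 0 v(2, 3): G3/C4 P4 -> E4/E4 P1 similar
  -> R1 @ bar 6 tick 0 v(1, 2): A3/E4 P5 -> D4/A4 P5 similar
  -> R1 @ bar 6 tick 0 v(1, 3): A3/E4 P5 -> D4/A4 P5 similar
  -> R1 @ bar 6 tick 0 v(2, 3): E4/E4 P1 -> A4/A4 P1 similar
  -> R2 @ bar 6 tick 0 v(0, 1): C3/A3 M6 -> D3/D4 P8 similar
  -> R2 @ bar 6 tick 0 v(0, 2): C3/E4 M3 -> D3/A4 P5 similar
  -> R2 @ bar 6 tick 0 v(0, 3): C3/E4 M3 -> D3/A4 P5 similar

(1, 0, R1, (0, 3))
(1, 0, R1, (1, 2))
(2, 0, R4, (0, 2))
(2, 0, R7, (3,))
(3, 0, R2, (1, 3))
(4, 0, R3, (1, 2))
(4, 0, R4, (0, 2))
(4, 1, R3, (1, 2))
(4, 2, R3, (1, 2))
(4, 3, R3, (1, 2))
(5, 0, R2, (2, 3))
(6, 0, R1, (1, 2))
(6, 0, R1, (1, 3))
(6, 0, R1, (2, 3))
(6, 0, R2, (0, 1))
(6, 0, R2, (0, 2))
(6, 0, R2, (0, 3))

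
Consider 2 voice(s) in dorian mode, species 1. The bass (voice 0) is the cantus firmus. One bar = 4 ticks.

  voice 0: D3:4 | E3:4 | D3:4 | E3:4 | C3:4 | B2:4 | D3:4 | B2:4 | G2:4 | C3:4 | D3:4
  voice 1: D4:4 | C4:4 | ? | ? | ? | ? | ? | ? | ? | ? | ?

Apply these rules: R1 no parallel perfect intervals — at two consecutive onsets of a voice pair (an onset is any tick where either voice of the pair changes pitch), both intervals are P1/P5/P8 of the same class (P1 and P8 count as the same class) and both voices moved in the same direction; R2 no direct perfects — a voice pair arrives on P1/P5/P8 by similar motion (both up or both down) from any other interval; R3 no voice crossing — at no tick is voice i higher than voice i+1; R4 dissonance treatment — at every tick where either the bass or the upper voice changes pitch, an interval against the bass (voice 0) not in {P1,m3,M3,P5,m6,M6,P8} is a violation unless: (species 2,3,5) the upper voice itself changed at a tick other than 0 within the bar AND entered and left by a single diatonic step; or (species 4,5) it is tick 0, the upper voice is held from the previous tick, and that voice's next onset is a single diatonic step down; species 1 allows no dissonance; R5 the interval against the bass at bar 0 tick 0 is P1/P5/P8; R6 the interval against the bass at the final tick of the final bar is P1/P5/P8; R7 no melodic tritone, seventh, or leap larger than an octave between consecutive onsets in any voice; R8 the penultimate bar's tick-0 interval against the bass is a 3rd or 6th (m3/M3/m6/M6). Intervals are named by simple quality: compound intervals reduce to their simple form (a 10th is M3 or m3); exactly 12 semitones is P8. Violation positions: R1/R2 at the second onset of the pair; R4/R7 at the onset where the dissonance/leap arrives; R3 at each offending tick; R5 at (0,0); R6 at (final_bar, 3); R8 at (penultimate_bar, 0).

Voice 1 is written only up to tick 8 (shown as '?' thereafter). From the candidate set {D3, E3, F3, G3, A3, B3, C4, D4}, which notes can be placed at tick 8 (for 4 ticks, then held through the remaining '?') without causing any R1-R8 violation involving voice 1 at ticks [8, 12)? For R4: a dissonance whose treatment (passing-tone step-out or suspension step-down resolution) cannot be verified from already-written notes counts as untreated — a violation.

{B3, D4, F3}

D3: violates R2,R7
E3: violates R4
F3: legal
G3: violates R4
A3: violates R2
B3: legal
C4: violates R4
D4: legal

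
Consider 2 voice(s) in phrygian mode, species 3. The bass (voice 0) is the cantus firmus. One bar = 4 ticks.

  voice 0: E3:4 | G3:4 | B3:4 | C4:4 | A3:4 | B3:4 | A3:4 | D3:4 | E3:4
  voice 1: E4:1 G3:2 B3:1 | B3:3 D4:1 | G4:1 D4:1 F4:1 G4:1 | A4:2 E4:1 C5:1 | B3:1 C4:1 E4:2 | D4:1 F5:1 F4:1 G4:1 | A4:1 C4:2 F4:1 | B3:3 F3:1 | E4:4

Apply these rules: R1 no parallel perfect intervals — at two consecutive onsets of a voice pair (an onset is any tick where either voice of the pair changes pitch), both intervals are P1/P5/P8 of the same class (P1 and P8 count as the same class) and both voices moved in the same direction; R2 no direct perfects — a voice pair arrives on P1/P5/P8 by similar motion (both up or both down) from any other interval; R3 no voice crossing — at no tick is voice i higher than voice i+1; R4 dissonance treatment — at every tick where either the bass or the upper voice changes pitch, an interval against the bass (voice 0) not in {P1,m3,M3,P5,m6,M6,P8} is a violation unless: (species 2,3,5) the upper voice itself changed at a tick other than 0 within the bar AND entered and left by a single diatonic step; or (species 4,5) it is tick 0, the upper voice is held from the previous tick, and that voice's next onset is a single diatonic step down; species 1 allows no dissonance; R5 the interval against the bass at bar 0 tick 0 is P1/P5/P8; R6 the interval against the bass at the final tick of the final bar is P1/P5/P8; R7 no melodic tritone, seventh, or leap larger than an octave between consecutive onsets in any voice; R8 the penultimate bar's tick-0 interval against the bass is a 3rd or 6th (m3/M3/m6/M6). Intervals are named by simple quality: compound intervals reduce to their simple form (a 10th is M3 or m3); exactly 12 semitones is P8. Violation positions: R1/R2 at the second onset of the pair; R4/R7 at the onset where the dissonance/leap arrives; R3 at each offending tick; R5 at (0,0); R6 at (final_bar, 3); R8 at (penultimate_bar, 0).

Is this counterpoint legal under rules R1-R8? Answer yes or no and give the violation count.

bar 0: v0=E3 v1=E4 (P8)
bar 1: v0=G3 v1=B3 (M3)
bar 2: v0=B3 v1=G4 (m6)
bar 3: v0=C4 v1=A4 (M6)
bar 4: v0=A3 v1=B3 (M2)
bar 5: v0=B3 v1=D4 (m3)
bar 6: v0=A3 v1=A4 (P8)
bar 7: v0=D3 v1=B3 (M6)
bar 8: v0=E3 v1=E4 (P8)
  R4 @ bar2.2: B3/F4 TT untreated
  R4 @ bar4.0: A3/B3 M2 untreated
  R7 @ bar4.0: C5->B3 leap 13st
  R4 @ bar5.1: B3/F5 TT untreated
  R7 @ bar5.1: D4->F5 leap 15st
  R4 @ bar5.2: B3/F4 TT untreated
  R7 @ bar7.0: F4->B3 leap 6st
  R7 @ bar7.3: B3->F3 leap 6st
  R2 @ bar8.0: D3/F3 m3 -> E3/E4 P8 similar
  R7 @ bar8.0: F3->E4 leap 11st

No (10 violations)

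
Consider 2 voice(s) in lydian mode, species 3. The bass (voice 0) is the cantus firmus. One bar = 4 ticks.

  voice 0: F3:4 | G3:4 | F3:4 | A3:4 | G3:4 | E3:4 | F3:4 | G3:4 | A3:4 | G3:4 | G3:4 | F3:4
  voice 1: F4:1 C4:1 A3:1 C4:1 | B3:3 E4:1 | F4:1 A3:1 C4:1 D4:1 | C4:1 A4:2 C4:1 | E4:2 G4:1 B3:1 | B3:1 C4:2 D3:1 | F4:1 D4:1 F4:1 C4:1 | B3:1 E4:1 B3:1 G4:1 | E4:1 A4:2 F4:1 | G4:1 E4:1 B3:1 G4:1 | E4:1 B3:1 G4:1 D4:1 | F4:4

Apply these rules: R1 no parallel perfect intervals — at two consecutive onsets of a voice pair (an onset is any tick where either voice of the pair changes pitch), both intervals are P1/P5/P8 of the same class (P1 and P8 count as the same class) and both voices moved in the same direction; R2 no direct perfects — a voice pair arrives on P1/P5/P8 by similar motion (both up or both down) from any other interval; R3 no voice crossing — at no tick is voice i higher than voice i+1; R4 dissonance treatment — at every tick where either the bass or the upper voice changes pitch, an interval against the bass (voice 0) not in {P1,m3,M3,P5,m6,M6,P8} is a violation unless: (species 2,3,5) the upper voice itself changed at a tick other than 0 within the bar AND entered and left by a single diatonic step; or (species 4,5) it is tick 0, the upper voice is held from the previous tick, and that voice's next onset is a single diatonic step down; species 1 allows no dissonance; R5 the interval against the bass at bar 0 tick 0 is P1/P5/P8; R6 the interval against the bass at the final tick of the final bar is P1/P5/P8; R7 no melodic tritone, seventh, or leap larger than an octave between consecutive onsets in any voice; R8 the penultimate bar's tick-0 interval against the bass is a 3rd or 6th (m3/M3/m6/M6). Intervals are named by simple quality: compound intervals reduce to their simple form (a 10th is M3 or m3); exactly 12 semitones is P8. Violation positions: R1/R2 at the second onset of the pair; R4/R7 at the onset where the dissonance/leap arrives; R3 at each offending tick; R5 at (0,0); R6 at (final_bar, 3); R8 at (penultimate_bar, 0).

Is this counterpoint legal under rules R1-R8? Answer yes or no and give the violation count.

bar 0: v0=F3 v1=F4 (P8)
bar 1: v0=G3 v1=B3 (M3)
bar 2: v0=F3 v1=F4 (P8)
bar 3: v0=A3 v1=C4 (m3)
bar 4: v0=G3 v1=E4 (M6)
bar 5: v0=E3 v1=B3 (P5)
bar 6: v0=F3 v1=F4 (P8)
bar 7: v0=G3 v1=B3 (M3)
bar 8: v0=A3 v1=E4 (P5)
bar 9: v0=G3 v1=G4 (P8)
bar 10: v0=G3 v1=E4 (M6)
bar 11: v0=F3 v1=F4 (P8)
  R3 @ bar5.3: E3 above D3
  R4 @ bar5.3: E3/D3 M2 untreated
  R7 @ bar5.3: C4->D3 leap 10st
  R2 @ bar6.0: E3/D3 M2 -> F3/F4 P8 similar
  R7 @ bar6.0: D3->F4 leap 15st

No (5 violations)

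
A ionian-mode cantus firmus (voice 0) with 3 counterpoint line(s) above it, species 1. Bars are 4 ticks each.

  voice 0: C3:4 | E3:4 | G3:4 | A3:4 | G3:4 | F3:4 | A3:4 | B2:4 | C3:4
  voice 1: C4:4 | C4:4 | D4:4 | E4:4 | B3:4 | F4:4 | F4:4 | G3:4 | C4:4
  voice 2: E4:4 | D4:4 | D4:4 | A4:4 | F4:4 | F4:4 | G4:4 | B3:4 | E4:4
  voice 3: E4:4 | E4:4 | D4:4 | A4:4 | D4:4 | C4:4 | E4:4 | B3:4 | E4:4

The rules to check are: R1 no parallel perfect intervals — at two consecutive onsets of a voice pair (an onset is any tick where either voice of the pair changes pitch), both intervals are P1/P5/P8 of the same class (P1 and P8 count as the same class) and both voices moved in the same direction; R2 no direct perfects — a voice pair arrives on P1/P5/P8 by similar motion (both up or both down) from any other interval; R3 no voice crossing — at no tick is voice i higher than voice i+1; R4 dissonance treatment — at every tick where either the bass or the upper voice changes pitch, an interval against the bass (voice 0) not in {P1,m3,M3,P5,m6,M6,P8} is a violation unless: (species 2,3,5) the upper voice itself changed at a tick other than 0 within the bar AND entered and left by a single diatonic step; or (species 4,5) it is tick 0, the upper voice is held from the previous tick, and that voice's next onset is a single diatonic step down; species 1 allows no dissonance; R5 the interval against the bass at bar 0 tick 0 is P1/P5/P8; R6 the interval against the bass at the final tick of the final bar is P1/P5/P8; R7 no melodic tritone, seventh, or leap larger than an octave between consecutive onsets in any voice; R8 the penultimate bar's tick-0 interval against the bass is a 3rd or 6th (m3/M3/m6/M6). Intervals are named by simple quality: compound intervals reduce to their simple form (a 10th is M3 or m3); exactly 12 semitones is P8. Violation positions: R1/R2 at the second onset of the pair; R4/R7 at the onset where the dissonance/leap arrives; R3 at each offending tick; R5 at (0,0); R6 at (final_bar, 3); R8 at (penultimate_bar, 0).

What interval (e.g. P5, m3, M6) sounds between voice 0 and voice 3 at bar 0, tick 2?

voice 0=C3 voice 3=E4 -> M3

M3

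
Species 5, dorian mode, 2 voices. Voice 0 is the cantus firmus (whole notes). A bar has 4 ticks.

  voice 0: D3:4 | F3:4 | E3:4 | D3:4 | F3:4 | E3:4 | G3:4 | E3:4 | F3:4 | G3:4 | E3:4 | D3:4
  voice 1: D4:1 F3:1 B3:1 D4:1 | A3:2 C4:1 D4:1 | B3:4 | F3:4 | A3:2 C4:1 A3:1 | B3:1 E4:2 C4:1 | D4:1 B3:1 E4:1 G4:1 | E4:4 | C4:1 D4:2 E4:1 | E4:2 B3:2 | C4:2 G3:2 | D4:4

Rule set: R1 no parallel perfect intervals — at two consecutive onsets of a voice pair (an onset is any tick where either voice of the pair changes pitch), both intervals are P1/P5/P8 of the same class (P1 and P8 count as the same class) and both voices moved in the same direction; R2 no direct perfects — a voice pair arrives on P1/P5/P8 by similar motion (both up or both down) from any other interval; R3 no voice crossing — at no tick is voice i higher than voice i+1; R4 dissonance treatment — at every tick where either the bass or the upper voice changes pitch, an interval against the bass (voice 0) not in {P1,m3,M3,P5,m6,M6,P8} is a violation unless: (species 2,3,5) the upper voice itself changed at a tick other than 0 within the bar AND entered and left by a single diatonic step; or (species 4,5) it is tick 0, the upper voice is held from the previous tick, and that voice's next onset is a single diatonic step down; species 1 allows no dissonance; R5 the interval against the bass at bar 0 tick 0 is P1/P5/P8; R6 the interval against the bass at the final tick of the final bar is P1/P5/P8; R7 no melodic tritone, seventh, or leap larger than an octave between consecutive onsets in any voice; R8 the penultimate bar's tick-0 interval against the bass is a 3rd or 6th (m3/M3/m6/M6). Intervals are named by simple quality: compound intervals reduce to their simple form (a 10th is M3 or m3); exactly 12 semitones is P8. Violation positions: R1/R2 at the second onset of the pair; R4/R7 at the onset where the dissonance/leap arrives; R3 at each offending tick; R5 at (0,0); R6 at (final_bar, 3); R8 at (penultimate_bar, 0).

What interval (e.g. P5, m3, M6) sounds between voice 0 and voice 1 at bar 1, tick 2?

voice 0=F3 voice 1=C4 -> P5

P5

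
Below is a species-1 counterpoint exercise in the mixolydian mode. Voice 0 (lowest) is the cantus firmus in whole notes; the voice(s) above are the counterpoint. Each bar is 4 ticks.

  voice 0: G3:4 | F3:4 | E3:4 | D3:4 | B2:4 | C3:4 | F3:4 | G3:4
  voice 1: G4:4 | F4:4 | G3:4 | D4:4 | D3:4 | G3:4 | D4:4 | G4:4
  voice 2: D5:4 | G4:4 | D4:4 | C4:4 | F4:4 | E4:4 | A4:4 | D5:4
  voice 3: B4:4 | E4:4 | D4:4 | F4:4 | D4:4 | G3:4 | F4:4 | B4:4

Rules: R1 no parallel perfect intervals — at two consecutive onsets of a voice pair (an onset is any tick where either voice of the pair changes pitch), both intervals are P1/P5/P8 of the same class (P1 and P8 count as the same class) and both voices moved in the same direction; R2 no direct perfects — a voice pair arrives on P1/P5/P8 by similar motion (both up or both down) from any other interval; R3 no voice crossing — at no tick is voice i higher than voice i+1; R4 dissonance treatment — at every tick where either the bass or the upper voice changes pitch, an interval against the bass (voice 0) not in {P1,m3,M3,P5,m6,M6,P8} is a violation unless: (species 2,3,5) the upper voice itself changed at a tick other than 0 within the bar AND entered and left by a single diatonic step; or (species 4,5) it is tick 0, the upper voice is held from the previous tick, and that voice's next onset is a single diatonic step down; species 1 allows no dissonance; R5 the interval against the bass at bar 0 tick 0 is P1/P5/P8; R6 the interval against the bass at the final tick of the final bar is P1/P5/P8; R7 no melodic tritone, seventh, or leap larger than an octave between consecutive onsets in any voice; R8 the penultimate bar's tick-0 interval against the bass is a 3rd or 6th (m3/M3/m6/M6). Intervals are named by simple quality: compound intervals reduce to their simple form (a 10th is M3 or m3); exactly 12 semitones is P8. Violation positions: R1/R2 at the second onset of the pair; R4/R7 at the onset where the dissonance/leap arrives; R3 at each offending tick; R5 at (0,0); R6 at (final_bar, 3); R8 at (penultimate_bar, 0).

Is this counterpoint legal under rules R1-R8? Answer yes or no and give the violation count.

No (51 violations)

bar 0: v0=G3 v1=G4 v2=D5 v3=B4 (M3)
bar 1: v0=F3 v1=F4 v2=G4 v3=E4 (M7)
bar 2: v0=E3 v1=G3 v2=D4 v3=D4 (m7)
bar 3: v0=D3 v1=D4 v2=C4 v3=F4 (m3)
bar 4: v0=B2 v1=D3 v2=F4 v3=D4 (m3)
bar 5: v0=C3 v1=G3 v2=E4 v3=G3 (P5)
bar 6: v0=F3 v1=D4 v2=A4 v3=F4 (P8)
bar 7: v0=G3 v1=G4 v2=D5 v3=B4 (M3)
  R3 @ bar0.0: D5 above B4
  R5 @ bar0.0: opens on M3
  R3 @ bar0.1: D5 above B4
  R3 @ bar0.2: D5 above B4
  R3 @ bar0.3: D5 above B4
  R1 @ bar1.0: G3/G4 P8 -> F3/F4 P8 similar
  R3 @ bar1.0: G4 above E4
  R4 @ bar1.0: F3/G4 M2 untreated
  R4 @ bar1.0: F3/E4 M7 untreated
  R3 @ bar1.1: G4 above E4
  R3 @ bar1.2: G4 above E4
  R3 @ bar1.3: G4 above E4
  R2 @ bar2.0: F4/G4 M2 -> G3/D4 P5 similar
  R2 @ bar2.0: F4/E4 m2 -> G3/D4 P5 similar
  R2 @ bar2.0: G4/E4 m3 -> D4/D4 P1 similar
  R4 @ bar2.0: E3/D4 m7 untreated
  R4 @ bar2.0: E3/D4 m7 untreated
  R7 @ bar2.0: F4->G3 leap 10st
  R3 @ bar3.0: D4 above C4
  R4 @ bar3.0: D3/C4 m7 untreated
  R3 @ bar3.1: D4 above C4
  R3 @ bar3.2: D4 above C4
  R3 @ bar3.3: D4 above C4
  R2 @ bar4.0: D4/F4 m3 -> D3/D4 P8 similar
  R3 @ bar4.0: F4 above D4
  R4 @ bar4.0: B2/F4 TT untreated
  R3 @ bar4.1: F4 above D4
  R3 @ bar4.2: F4 above D4
  R3 @ bar4.3: F4 above D4
  R2 @ bar5.0: B2/D3 m3 -> C3/G3 P5 similar
  R3 @ bar5.0: E4 above G3
  R3 @ bar5.1: E4 above G3
  R3 @ bar5.2: E4 above G3
  R3 @ bar5.3: E4 above G3
  R2 @ bar6.0: C3/G3 P5 -> F3/F4 P8 similar
  R2 @ bar6.0: G3/E4 M6 -> D4/A4 P5 similar
  R3 @ bar6.0: A4 above F4
  R7 @ bar6.0: G3->F4 leap 10st
  R8 @ bar6.0: penult P8 not 3rd/6th
  R3 @ bar6.1: A4 above F4
  R3 @ bar6.2: A4 above F4
  R3 @ bar6.3: A4 above F4
  R1 @ bar7.0: D4/A4 P5 -> G4/D5 P5 similar
  R2 @ bar7.0: F3/D4 M6 -> G3/G4 P8 similar
  R2 @ bar7.0: F3/A4 M3 -> G3/D5 P5 similar
  R3 @ bar7.0: D5 above B4
  R7 @ bar7.0: F4->B4 leap 6st
  R3 @ bar7.1: D5 above B4
  R3 @ bar7.2: D5 above B4
  R3 @ bar7.3: D5 above B4
  R6 @ bar7.3: closes on M3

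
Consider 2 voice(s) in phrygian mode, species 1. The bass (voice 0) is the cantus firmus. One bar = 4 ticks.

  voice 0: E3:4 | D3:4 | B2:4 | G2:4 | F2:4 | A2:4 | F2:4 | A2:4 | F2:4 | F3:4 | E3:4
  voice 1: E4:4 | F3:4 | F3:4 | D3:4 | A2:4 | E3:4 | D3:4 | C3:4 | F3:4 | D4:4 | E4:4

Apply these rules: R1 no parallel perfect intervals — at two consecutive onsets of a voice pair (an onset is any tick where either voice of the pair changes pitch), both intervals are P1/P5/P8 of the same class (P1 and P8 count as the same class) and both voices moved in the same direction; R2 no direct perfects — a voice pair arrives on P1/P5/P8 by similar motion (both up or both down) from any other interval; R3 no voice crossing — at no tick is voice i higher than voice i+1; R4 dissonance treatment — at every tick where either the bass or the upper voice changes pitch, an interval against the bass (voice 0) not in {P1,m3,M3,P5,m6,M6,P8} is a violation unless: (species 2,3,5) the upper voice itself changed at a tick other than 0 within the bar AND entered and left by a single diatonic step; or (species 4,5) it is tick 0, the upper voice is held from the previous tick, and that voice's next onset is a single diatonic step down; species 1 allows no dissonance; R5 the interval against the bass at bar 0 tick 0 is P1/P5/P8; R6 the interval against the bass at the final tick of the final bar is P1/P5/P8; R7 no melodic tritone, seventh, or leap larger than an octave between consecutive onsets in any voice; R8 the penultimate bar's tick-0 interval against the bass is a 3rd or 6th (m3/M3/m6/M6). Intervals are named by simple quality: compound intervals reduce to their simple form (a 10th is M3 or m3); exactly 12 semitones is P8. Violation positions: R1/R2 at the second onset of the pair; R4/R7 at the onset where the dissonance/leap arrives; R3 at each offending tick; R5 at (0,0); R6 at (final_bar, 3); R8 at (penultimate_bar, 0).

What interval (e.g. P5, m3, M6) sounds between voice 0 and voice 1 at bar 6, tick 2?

voice 0=F2 voice 1=D3 -> M6

M6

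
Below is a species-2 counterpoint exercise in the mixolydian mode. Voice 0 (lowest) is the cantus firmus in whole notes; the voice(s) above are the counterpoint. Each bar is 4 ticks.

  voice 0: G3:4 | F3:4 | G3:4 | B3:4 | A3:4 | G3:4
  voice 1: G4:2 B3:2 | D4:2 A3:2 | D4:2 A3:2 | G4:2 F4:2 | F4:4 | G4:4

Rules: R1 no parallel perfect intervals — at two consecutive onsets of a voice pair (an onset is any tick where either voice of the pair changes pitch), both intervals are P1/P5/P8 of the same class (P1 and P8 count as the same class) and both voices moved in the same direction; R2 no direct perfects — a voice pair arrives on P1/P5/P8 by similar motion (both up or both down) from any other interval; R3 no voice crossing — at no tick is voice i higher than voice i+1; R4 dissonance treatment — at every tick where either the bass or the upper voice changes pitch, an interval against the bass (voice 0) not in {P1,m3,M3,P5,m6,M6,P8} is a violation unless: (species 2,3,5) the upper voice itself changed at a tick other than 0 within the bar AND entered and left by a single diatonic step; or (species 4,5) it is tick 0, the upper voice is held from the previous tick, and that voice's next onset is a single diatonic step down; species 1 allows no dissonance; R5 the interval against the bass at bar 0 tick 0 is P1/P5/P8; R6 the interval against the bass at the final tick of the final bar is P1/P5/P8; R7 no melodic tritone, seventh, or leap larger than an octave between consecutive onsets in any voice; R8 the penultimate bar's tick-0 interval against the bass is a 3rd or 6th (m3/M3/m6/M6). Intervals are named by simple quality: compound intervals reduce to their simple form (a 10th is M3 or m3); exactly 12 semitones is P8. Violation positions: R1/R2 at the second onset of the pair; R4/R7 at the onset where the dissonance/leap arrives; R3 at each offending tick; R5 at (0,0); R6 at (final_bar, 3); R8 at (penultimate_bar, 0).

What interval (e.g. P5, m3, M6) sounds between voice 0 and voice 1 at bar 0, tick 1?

voice 0=G3 voice 1=G4 -> P8

P8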